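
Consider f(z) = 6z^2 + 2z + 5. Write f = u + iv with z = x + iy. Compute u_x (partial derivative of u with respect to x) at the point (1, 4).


Step 1: f(z) = 6(x+iy)^2 + 2(x+iy) + 5
Step 2: u = 6(x^2 - y^2) + 2x + 5
Step 3: u_x = 12x + 2
Step 4: At (1, 4): u_x = 12 + 2 = 14

14


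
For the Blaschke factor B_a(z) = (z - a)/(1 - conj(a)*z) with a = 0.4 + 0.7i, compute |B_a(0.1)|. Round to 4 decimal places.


Step 1: Numerator z0 - a = 0.1 - (0.4 + 0.7i) = -0.3 - 0.7i
Step 2: Denominator 1 - conj(a)*z0 = 1 - (0.4 - 0.7i)*0.1 = 0.96 + 0.07i
Step 3: |z0 - a|^2 = (-0.3)^2 + (-0.7)^2 = 0.58; |1 - conj(a)*z0|^2 = 0.96^2 + 0.07^2 = 0.9265
Step 4: |B_a(0.1)| = sqrt(0.58 / 0.9265) = sqrt(0.626012)
Step 5: = 0.7912

0.7912


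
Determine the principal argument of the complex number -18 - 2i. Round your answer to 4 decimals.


Step 1: z = -18 - 2i
Step 2: arg(z) = atan2(-2, -18)
Step 3: arg(z) = -3.0309

-3.0309


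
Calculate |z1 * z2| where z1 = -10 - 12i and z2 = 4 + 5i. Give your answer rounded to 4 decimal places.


Step 1: |z1| = sqrt((-10)^2 + (-12)^2) = sqrt(244)
Step 2: |z2| = sqrt(4^2 + 5^2) = sqrt(41)
Step 3: |z1*z2| = |z1|*|z2| = sqrt(244) * sqrt(41) = sqrt(244 * 41) = sqrt(10004)
Step 4: = 100.02

100.02


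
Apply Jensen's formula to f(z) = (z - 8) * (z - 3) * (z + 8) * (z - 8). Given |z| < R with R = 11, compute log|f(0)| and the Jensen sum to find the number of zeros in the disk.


Jensen's formula: (1/2pi)*integral log|f(Re^it)|dt = log|f(0)| + sum_{|a_k|<R} log(R/|a_k|)
Step 1: f(0) = (-8) * (-3) * 8 * (-8) = -1536
Step 2: log|f(0)| = log|8| + log|3| + log|-8| + log|8| = 7.3369
Step 3: Zeros inside |z| < 11: 8, 3, -8, 8
Step 4: Jensen sum = log(11/8) + log(11/3) + log(11/8) + log(11/8) = 2.2546
Step 5: n(R) = number of terms in the Jensen sum = count of zeros inside |z| < 11 = 4

4


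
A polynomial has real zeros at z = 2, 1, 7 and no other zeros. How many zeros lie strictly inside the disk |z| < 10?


Step 1: Check each root:
  z = 2: |2| = 2 < 10
  z = 1: |1| = 1 < 10
  z = 7: |7| = 7 < 10
Step 2: Count = 3

3


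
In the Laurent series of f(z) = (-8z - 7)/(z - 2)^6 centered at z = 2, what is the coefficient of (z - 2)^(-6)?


Step 1: Write the numerator in powers of (z - 2): -8z - 7 = -8(z - 2) + (-8*2 - 7) = -8(z - 2) - 23
Step 2: Divide by (z - 2)^6: f(z) = -23(z - 2)^(-6) - 8(z - 2)^(-5)
Step 3: This finite sum is the Laurent series of f about z = 2.
Step 4: Coefficient of (z - 2)^(-6) = -8*2 - 7 = -23

-23


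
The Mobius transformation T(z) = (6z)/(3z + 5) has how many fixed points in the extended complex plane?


Step 1: Fixed points satisfy T(z) = z
Step 2: 3z^2 - z = 0
Step 3: Discriminant = (-1)^2 - 4*3*0 = 1
Step 4: Number of fixed points = 2

2


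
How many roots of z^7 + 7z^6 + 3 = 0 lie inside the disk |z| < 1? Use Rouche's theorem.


Step 1: On |z| = 1 the three terms have sizes |z^7| = 1^7 = 1, |7z^6| = 7*1^6 = 7, |3| = 3
Step 2: The dominant term is g(z) = 7z^6; let h(z) = z^7 + 3 so f = g + h
Step 3: On |z| = 1: |g| = 7 and |h| <= 1 + 3 = 4
Step 4: Since 7 > 4, |h| < |g| on |z| = 1, so by Rouche f has the same number of zeros as g inside |z| < 1
Step 5: g(z) = 7z^6 has 6 zeros (at the origin, multiplicity 6) inside |z| < 1. Answer = 6

6


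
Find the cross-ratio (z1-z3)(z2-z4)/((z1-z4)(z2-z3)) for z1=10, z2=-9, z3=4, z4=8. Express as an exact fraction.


Step 1: (z1-z3)(z2-z4) = 6 * (-17) = -102
Step 2: (z1-z4)(z2-z3) = 2 * (-13) = -26
Step 3: Cross-ratio = 102/26 = 51/13

51/13


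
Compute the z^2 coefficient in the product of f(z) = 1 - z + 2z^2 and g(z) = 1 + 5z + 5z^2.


Step 1: z^2 term in f*g comes from: (1)*(5z^2) + (-z)*(5z) + (2z^2)*(1)
Step 2: = 5 - 5 + 2
Step 3: = 2

2


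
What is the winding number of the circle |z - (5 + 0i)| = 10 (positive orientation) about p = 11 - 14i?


Step 1: Center c = (5, 0), radius = 10
Step 2: |p - c|^2 = 6^2 + (-14)^2 = 232
Step 3: r^2 = 100
Step 4: |p-c| > r so winding number = 0

0


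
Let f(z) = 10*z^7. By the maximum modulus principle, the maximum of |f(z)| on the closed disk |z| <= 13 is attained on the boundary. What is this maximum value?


Step 1: On |z| = 13, |f(z)| = 10 * |z|^7 = 10 * 13^7
Step 2: By maximum modulus principle, maximum is on boundary.
Step 3: Maximum = 10 * 62748517 = 627485170

627485170


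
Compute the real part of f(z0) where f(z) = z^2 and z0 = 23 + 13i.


Step 1: z0 = 23 + 13i
Step 2: z0^2 = 23^2 - 13^2 + 598i
Step 3: real part = 529 - 169 = 360

360


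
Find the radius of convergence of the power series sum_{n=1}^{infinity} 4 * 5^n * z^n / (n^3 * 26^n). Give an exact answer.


Step 1: General term a_n = 4 * 5^n / (n^3 * 26^n)
Step 2: By the root test, |a_n|^(1/n) = 4^(1/n) * 5 / (n^(3/n) * 26) -> 5/26 as n -> infinity (since 4^(1/n) -> 1 and n^(3/n) -> 1)
Step 3: R = 1/lim|a_n|^(1/n) = 26/5

26/5


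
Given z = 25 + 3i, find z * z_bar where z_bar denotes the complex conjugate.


Step 1: conj(z) = 25 - 3i
Step 2: z * conj(z) = 25^2 + 3^2
Step 3: = 625 + 9 = 634

634


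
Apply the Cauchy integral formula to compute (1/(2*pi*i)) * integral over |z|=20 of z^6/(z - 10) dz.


Step 1: f(z) = z^6, a = 10 is inside |z| = 20
Step 2: By Cauchy integral formula: (1/(2pi*i)) * integral = f(a)
Step 3: f(10) = 10^6 = 1000000

1000000


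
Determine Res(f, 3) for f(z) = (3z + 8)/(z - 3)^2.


Step 1: Pole of order 2 at z = 3
Step 2: Res = lim d/dz [(z - 3)^2 * f(z)] as z -> 3
Step 3: (z - 3)^2 * f(z) = 3z + 8
Step 4: d/dz[3z + 8] = 3

3


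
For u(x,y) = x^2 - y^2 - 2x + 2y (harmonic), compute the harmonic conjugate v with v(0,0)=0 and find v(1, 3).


Step 1: v_x = -u_y = 2y - 2
Step 2: v_y = u_x = 2x - 2
Step 3: v = 2xy - 2x - 2y + C
Step 4: v(0,0) = 0 => C = 0
Step 5: v(1, 3) = -2

-2


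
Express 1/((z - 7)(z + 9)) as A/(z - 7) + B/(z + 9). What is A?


Step 1: Multiply both sides by (z - 7) and set z = 7
Step 2: A = 1 / (7 + 9)
Step 3: A = 1 / 16
Step 4: A = 1/16

1/16


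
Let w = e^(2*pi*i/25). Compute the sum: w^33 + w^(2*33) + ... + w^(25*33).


Step 1: The sum sum_{j=1}^{n} w^(k*j) equals n if n | k, else 0.
Step 2: Here n = 25, k = 33
Step 3: Does n divide k? 25 | 33 -> False
Step 4: Sum = 0

0


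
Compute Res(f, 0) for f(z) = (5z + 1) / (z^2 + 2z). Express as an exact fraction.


Step 1: Q(z) = z^2 + 2z = (z)(z + 2)
Step 2: Q'(z) = 2z + 2
Step 3: Q'(0) = 2, P(0) = 1
Step 4: Res = P(0)/Q'(0) = 1/2 = 1/2

1/2


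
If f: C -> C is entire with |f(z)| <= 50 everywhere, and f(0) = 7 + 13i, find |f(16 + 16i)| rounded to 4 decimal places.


Step 1: By Liouville's theorem, a bounded entire function is constant.
Step 2: f(z) = f(0) = 7 + 13i for all z.
Step 3: |f(w)| = |7 + 13i| = sqrt(49 + 169)
Step 4: = 14.7648

14.7648


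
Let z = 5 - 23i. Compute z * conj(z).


Step 1: conj(z) = 5 + 23i
Step 2: z * conj(z) = 5^2 + (-23)^2
Step 3: = 25 + 529 = 554

554


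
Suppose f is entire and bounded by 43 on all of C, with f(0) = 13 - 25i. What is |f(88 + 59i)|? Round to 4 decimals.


Step 1: By Liouville's theorem, a bounded entire function is constant.
Step 2: f(z) = f(0) = 13 - 25i for all z.
Step 3: |f(w)| = |13 - 25i| = sqrt(169 + 625)
Step 4: = 28.178

28.178


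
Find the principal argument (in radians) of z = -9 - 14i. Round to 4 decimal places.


Step 1: z = -9 - 14i
Step 2: arg(z) = atan2(-14, -9)
Step 3: arg(z) = -2.1421

-2.1421


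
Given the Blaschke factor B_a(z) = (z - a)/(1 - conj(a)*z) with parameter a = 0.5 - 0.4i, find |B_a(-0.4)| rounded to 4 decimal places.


Step 1: Numerator z0 - a = -0.4 - (0.5 - 0.4i) = -0.9 + 0.4i
Step 2: Denominator 1 - conj(a)*z0 = 1 - (0.5 + 0.4i)*(-0.4) = 1.2 + 0.16i
Step 3: |z0 - a|^2 = (-0.9)^2 + 0.4^2 = 0.97; |1 - conj(a)*z0|^2 = 1.2^2 + 0.16^2 = 1.4656
Step 4: |B_a(-0.4)| = sqrt(0.97 / 1.4656) = sqrt(0.661845)
Step 5: = 0.8135

0.8135


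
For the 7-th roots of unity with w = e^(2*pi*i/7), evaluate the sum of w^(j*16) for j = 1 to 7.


Step 1: The sum sum_{j=1}^{n} w^(k*j) equals n if n | k, else 0.
Step 2: Here n = 7, k = 16
Step 3: Does n divide k? 7 | 16 -> False
Step 4: Sum = 0

0


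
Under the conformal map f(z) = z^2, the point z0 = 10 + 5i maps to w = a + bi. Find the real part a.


Step 1: z0 = 10 + 5i
Step 2: z0^2 = 10^2 - 5^2 + 100i
Step 3: real part = 100 - 25 = 75

75


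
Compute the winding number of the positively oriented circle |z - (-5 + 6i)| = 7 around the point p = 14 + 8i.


Step 1: Center c = (-5, 6), radius = 7
Step 2: |p - c|^2 = 19^2 + 2^2 = 365
Step 3: r^2 = 49
Step 4: |p-c| > r so winding number = 0

0


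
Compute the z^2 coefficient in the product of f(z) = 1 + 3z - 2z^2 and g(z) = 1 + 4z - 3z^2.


Step 1: z^2 term in f*g comes from: (1)*(-3z^2) + (3z)*(4z) + (-2z^2)*(1)
Step 2: = -3 + 12 - 2
Step 3: = 7

7


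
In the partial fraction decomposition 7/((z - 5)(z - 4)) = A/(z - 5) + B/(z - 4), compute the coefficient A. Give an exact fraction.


Step 1: Multiply both sides by (z - 5) and set z = 5
Step 2: A = 7 / (5 - 4)
Step 3: A = 7 / 1
Step 4: A = 7

7


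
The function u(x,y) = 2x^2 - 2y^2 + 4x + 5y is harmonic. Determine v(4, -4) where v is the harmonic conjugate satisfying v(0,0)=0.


Step 1: v_x = -u_y = 4y - 5
Step 2: v_y = u_x = 4x + 4
Step 3: v = 4xy - 5x + 4y + C
Step 4: v(0,0) = 0 => C = 0
Step 5: v(4, -4) = -100

-100


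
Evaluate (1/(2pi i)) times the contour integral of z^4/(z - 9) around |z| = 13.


Step 1: f(z) = z^4, a = 9 is inside |z| = 13
Step 2: By Cauchy integral formula: (1/(2pi*i)) * integral = f(a)
Step 3: f(9) = 9^4 = 6561

6561


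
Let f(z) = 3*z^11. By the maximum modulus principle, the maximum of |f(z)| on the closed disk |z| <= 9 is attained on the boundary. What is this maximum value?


Step 1: On |z| = 9, |f(z)| = 3 * |z|^11 = 3 * 9^11
Step 2: By maximum modulus principle, maximum is on boundary.
Step 3: Maximum = 3 * 31381059609 = 94143178827

94143178827


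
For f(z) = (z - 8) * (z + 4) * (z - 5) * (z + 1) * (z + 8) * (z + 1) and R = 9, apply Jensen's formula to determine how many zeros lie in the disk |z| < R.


Jensen's formula: (1/2pi)*integral log|f(Re^it)|dt = log|f(0)| + sum_{|a_k|<R} log(R/|a_k|)
Step 1: f(0) = (-8) * 4 * (-5) * 1 * 8 * 1 = 1280
Step 2: log|f(0)| = log|8| + log|-4| + log|5| + log|-1| + log|-8| + log|-1| = 7.1546
Step 3: Zeros inside |z| < 9: 8, -4, 5, -1, -8, -1
Step 4: Jensen sum = log(9/8) + log(9/4) + log(9/5) + log(9/1) + log(9/8) + log(9/1) = 6.0287
Step 5: n(R) = number of terms in the Jensen sum = count of zeros inside |z| < 9 = 6

6


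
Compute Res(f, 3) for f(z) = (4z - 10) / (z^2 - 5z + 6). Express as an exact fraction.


Step 1: Q(z) = z^2 - 5z + 6 = (z - 3)(z - 2)
Step 2: Q'(z) = 2z - 5
Step 3: Q'(3) = 1, P(3) = 2
Step 4: Res = P(3)/Q'(3) = 2/1 = 2

2


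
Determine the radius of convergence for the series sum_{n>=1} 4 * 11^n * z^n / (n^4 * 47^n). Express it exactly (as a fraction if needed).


Step 1: General term a_n = 4 * 11^n / (n^4 * 47^n)
Step 2: By the root test, |a_n|^(1/n) = 4^(1/n) * 11 / (n^(4/n) * 47) -> 11/47 as n -> infinity (since 4^(1/n) -> 1 and n^(4/n) -> 1)
Step 3: R = 1/lim|a_n|^(1/n) = 47/11

47/11


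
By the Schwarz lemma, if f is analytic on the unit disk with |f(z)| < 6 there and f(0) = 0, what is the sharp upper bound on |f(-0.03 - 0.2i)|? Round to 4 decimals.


Step 1: g = f/6 maps D -> D with g(0) = 0, so by the Schwarz lemma |g(z)| <= |z|, i.e. |f(z)| <= 6|z|; this is sharp (f(z) = 6z).
Step 2: |z0|^2 = (-0.03)^2 + (-0.2)^2 = 0.0409
Step 3: |z0| = sqrt(0.0409) = 0.202237
Step 4: Best bound = 6 * |z0| = 6 * 0.202237 = 1.2134

1.2134


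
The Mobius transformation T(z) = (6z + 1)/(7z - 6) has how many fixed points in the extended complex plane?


Step 1: Fixed points satisfy T(z) = z
Step 2: 7z^2 - 12z - 1 = 0
Step 3: Discriminant = (-12)^2 - 4*7*(-1) = 172
Step 4: Number of fixed points = 2

2


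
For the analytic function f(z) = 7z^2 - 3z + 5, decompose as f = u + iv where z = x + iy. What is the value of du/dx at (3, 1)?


Step 1: f(z) = 7(x+iy)^2 - 3(x+iy) + 5
Step 2: u = 7(x^2 - y^2) - 3x + 5
Step 3: u_x = 14x - 3
Step 4: At (3, 1): u_x = 42 - 3 = 39

39


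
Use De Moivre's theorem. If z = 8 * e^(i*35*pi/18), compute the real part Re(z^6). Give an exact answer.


Step 1: By De Moivre's theorem, z^6 = 8^6 * e^(i*6*35*pi/18) = 262144 * (cos(35*pi/3) + i*sin(35*pi/3))
Step 2: |z|^6 = 8^6 = 262144
Step 3: Reduce the angle mod 2*pi: 35*pi/3 - 10*pi = 5*pi/3
Step 4: cos(5*pi/3) = 1/2
Step 5: Re(z^6) = 262144 * 1/2 = 131072

131072


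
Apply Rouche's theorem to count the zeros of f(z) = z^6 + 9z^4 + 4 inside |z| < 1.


Step 1: On |z| = 1 the three terms have sizes |z^6| = 1^6 = 1, |9z^4| = 9*1^4 = 9, |4| = 4
Step 2: The dominant term is g(z) = 9z^4; let h(z) = z^6 + 4 so f = g + h
Step 3: On |z| = 1: |g| = 9 and |h| <= 1 + 4 = 5
Step 4: Since 9 > 5, |h| < |g| on |z| = 1, so by Rouche f has the same number of zeros as g inside |z| < 1
Step 5: g(z) = 9z^4 has 4 zeros (at the origin, multiplicity 4) inside |z| < 1. Answer = 4

4


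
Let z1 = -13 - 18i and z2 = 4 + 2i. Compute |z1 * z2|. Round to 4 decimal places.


Step 1: |z1| = sqrt((-13)^2 + (-18)^2) = sqrt(493)
Step 2: |z2| = sqrt(4^2 + 2^2) = sqrt(20)
Step 3: |z1*z2| = |z1|*|z2| = sqrt(493) * sqrt(20) = sqrt(493 * 20) = sqrt(9860)
Step 4: = 99.2975

99.2975


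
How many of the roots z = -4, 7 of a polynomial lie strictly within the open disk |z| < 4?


Step 1: Check each root:
  z = -4: |-4| = 4 >= 4
  z = 7: |7| = 7 >= 4
Step 2: Count = 0

0


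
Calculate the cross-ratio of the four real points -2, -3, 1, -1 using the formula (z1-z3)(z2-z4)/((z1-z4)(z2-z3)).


Step 1: (z1-z3)(z2-z4) = (-3) * (-2) = 6
Step 2: (z1-z4)(z2-z3) = (-1) * (-4) = 4
Step 3: Cross-ratio = 6/4 = 3/2

3/2


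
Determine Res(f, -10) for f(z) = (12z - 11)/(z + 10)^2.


Step 1: Pole of order 2 at z = -10
Step 2: Res = lim d/dz [(z + 10)^2 * f(z)] as z -> -10
Step 3: (z + 10)^2 * f(z) = 12z - 11
Step 4: d/dz[12z - 11] = 12

12


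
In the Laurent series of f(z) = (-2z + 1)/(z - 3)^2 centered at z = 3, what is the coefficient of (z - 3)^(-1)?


Step 1: Write the numerator in powers of (z - 3): -2z + 1 = -2(z - 3) + (-2*3 + 1) = -2(z - 3) - 5
Step 2: Divide by (z - 3)^2: f(z) = -5(z - 3)^(-2) - 2(z - 3)^(-1)
Step 3: This finite sum is the Laurent series of f about z = 3.
Step 4: Coefficient of (z - 3)^(-1) = coefficient of (z - 3) in the re-centred numerator = -2

-2


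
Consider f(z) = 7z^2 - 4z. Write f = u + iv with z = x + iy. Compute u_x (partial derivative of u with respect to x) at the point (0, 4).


Step 1: f(z) = 7(x+iy)^2 - 4(x+iy) + 0
Step 2: u = 7(x^2 - y^2) - 4x + 0
Step 3: u_x = 14x - 4
Step 4: At (0, 4): u_x = 0 - 4 = -4

-4


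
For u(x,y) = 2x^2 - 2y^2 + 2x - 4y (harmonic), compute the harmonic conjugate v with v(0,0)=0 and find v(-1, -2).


Step 1: v_x = -u_y = 4y + 4
Step 2: v_y = u_x = 4x + 2
Step 3: v = 4xy + 4x + 2y + C
Step 4: v(0,0) = 0 => C = 0
Step 5: v(-1, -2) = 0

0


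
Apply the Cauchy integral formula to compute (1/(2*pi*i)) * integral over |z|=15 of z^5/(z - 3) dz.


Step 1: f(z) = z^5, a = 3 is inside |z| = 15
Step 2: By Cauchy integral formula: (1/(2pi*i)) * integral = f(a)
Step 3: f(3) = 3^5 = 243

243


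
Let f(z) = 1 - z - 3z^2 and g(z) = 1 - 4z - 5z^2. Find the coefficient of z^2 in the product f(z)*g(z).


Step 1: z^2 term in f*g comes from: (1)*(-5z^2) + (-z)*(-4z) + (-3z^2)*(1)
Step 2: = -5 + 4 - 3
Step 3: = -4

-4


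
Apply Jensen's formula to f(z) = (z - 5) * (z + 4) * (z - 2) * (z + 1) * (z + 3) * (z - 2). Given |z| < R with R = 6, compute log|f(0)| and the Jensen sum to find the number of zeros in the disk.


Jensen's formula: (1/2pi)*integral log|f(Re^it)|dt = log|f(0)| + sum_{|a_k|<R} log(R/|a_k|)
Step 1: f(0) = (-5) * 4 * (-2) * 1 * 3 * (-2) = -240
Step 2: log|f(0)| = log|5| + log|-4| + log|2| + log|-1| + log|-3| + log|2| = 5.4806
Step 3: Zeros inside |z| < 6: 5, -4, 2, -1, -3, 2
Step 4: Jensen sum = log(6/5) + log(6/4) + log(6/2) + log(6/1) + log(6/3) + log(6/2) = 5.2699
Step 5: n(R) = number of terms in the Jensen sum = count of zeros inside |z| < 6 = 6

6


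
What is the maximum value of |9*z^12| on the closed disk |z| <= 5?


Step 1: On |z| = 5, |f(z)| = 9 * |z|^12 = 9 * 5^12
Step 2: By maximum modulus principle, maximum is on boundary.
Step 3: Maximum = 9 * 244140625 = 2197265625

2197265625


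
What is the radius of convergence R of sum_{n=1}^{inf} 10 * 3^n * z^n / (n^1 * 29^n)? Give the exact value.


Step 1: General term a_n = 10 * 3^n / (n^1 * 29^n)
Step 2: By the root test, |a_n|^(1/n) = 10^(1/n) * 3 / (n^(1/n) * 29) -> 3/29 as n -> infinity (since 10^(1/n) -> 1 and n^(1/n) -> 1)
Step 3: R = 1/lim|a_n|^(1/n) = 29/3

29/3


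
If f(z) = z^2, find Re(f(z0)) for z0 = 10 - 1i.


Step 1: z0 = 10 - 1i
Step 2: z0^2 = 10^2 - (-1)^2 - 20i
Step 3: real part = 100 - 1 = 99

99


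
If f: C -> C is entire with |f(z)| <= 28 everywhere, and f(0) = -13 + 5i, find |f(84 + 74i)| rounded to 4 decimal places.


Step 1: By Liouville's theorem, a bounded entire function is constant.
Step 2: f(z) = f(0) = -13 + 5i for all z.
Step 3: |f(w)| = |-13 + 5i| = sqrt(169 + 25)
Step 4: = 13.9284

13.9284


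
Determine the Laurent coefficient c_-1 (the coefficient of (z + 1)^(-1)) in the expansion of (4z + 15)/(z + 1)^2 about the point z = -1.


Step 1: Write the numerator in powers of (z + 1): 4z + 15 = 4(z + 1) + (4*(-1) + 15) = 4(z + 1) + 11
Step 2: Divide by (z + 1)^2: f(z) = 11(z + 1)^(-2) + 4(z + 1)^(-1)
Step 3: This finite sum is the Laurent series of f about z = -1.
Step 4: Coefficient of (z + 1)^(-1) = coefficient of (z + 1) in the re-centred numerator = 4

4


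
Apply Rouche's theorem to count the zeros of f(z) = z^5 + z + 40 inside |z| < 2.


Step 1: On |z| = 2 the three terms have sizes |z^5| = 2^5 = 32, |z| = 2, |40| = 40
Step 2: The dominant term is g(z) = 40; let h(z) = z^5 + z so f = g + h
Step 3: On |z| = 2: |g| = 40 and |h| <= 32 + 2 = 34
Step 4: Since 40 > 34, |h| < |g| on |z| = 2, so by Rouche f has the same number of zeros as g inside |z| < 2
Step 5: g(z) = 40 is a nonzero constant with no zeros inside |z| < 2. Answer = 0

0


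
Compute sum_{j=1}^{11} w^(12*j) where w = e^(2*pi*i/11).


Step 1: The sum sum_{j=1}^{n} w^(k*j) equals n if n | k, else 0.
Step 2: Here n = 11, k = 12
Step 3: Does n divide k? 11 | 12 -> False
Step 4: Sum = 0

0


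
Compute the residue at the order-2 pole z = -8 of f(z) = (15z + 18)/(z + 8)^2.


Step 1: Pole of order 2 at z = -8
Step 2: Res = lim d/dz [(z + 8)^2 * f(z)] as z -> -8
Step 3: (z + 8)^2 * f(z) = 15z + 18
Step 4: d/dz[15z + 18] = 15

15


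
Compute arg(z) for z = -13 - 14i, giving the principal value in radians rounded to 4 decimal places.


Step 1: z = -13 - 14i
Step 2: arg(z) = atan2(-14, -13)
Step 3: arg(z) = -2.3192

-2.3192


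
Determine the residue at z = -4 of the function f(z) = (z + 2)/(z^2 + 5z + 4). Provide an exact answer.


Step 1: Q(z) = z^2 + 5z + 4 = (z + 4)(z + 1)
Step 2: Q'(z) = 2z + 5
Step 3: Q'(-4) = -3, P(-4) = -2
Step 4: Res = P(-4)/Q'(-4) = -2/(-3) = 2/3

2/3


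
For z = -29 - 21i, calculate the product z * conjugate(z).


Step 1: conj(z) = -29 + 21i
Step 2: z * conj(z) = (-29)^2 + (-21)^2
Step 3: = 841 + 441 = 1282

1282


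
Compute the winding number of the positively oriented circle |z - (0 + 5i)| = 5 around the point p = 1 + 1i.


Step 1: Center c = (0, 5), radius = 5
Step 2: |p - c|^2 = 1^2 + (-4)^2 = 17
Step 3: r^2 = 25
Step 4: |p-c| < r so winding number = 1

1


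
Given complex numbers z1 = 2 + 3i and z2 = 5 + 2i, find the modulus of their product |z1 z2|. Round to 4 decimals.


Step 1: |z1| = sqrt(2^2 + 3^2) = sqrt(13)
Step 2: |z2| = sqrt(5^2 + 2^2) = sqrt(29)
Step 3: |z1*z2| = |z1|*|z2| = sqrt(13) * sqrt(29) = sqrt(13 * 29) = sqrt(377)
Step 4: = 19.4165

19.4165


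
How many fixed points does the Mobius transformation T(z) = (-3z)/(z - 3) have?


Step 1: Fixed points satisfy T(z) = z
Step 2: z^2 = 0
Step 3: Discriminant = 0^2 - 4*1*0 = 0
Step 4: Number of fixed points = 1

1


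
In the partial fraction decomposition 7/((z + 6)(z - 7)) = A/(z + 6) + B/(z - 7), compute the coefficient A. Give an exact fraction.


Step 1: Multiply both sides by (z + 6) and set z = -6
Step 2: A = 7 / (-6 - 7)
Step 3: A = 7 / (-13)
Step 4: A = -7/13

-7/13


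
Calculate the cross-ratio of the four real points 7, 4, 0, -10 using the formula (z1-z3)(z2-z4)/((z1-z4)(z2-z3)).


Step 1: (z1-z3)(z2-z4) = 7 * 14 = 98
Step 2: (z1-z4)(z2-z3) = 17 * 4 = 68
Step 3: Cross-ratio = 98/68 = 49/34

49/34


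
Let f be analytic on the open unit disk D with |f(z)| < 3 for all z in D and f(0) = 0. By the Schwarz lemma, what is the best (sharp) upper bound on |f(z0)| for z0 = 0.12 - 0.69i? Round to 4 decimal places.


Step 1: g = f/3 maps D -> D with g(0) = 0, so by the Schwarz lemma |g(z)| <= |z|, i.e. |f(z)| <= 3|z|; this is sharp (f(z) = 3z).
Step 2: |z0|^2 = 0.12^2 + (-0.69)^2 = 0.4905
Step 3: |z0| = sqrt(0.4905) = 0.700357
Step 4: Best bound = 3 * |z0| = 3 * 0.700357 = 2.1011

2.1011


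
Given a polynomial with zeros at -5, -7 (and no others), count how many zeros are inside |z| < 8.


Step 1: Check each root:
  z = -5: |-5| = 5 < 8
  z = -7: |-7| = 7 < 8
Step 2: Count = 2

2


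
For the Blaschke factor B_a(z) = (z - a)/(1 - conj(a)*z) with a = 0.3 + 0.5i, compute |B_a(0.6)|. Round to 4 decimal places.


Step 1: Numerator z0 - a = 0.6 - (0.3 + 0.5i) = 0.3 - 0.5i
Step 2: Denominator 1 - conj(a)*z0 = 1 - (0.3 - 0.5i)*0.6 = 0.82 + 0.3i
Step 3: |z0 - a|^2 = 0.3^2 + (-0.5)^2 = 0.34; |1 - conj(a)*z0|^2 = 0.82^2 + 0.3^2 = 0.7624
Step 4: |B_a(0.6)| = sqrt(0.34 / 0.7624) = sqrt(0.44596)
Step 5: = 0.6678

0.6678


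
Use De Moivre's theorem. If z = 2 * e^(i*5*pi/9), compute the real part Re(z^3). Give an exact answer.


Step 1: By De Moivre's theorem, z^3 = 2^3 * e^(i*3*5*pi/9) = 8 * (cos(5*pi/3) + i*sin(5*pi/3))
Step 2: |z|^3 = 2^3 = 8
Step 3: The angle 5*pi/3 already lies in [0, 2*pi)
Step 4: cos(5*pi/3) = 1/2
Step 5: Re(z^3) = 8 * 1/2 = 4

4


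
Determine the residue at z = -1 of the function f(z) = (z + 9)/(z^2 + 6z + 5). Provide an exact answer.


Step 1: Q(z) = z^2 + 6z + 5 = (z + 1)(z + 5)
Step 2: Q'(z) = 2z + 6
Step 3: Q'(-1) = 4, P(-1) = 8
Step 4: Res = P(-1)/Q'(-1) = 8/4 = 2

2


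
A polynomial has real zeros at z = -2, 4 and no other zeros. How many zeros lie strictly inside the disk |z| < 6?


Step 1: Check each root:
  z = -2: |-2| = 2 < 6
  z = 4: |4| = 4 < 6
Step 2: Count = 2

2


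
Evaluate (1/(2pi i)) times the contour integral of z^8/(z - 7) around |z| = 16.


Step 1: f(z) = z^8, a = 7 is inside |z| = 16
Step 2: By Cauchy integral formula: (1/(2pi*i)) * integral = f(a)
Step 3: f(7) = 7^8 = 5764801

5764801


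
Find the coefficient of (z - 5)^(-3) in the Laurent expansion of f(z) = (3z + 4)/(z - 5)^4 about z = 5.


Step 1: Write the numerator in powers of (z - 5): 3z + 4 = 3(z - 5) + (3*5 + 4) = 3(z - 5) + 19
Step 2: Divide by (z - 5)^4: f(z) = 19(z - 5)^(-4) + 3(z - 5)^(-3)
Step 3: This finite sum is the Laurent series of f about z = 5.
Step 4: Coefficient of (z - 5)^(-3) = coefficient of (z - 5) in the re-centred numerator = 3

3


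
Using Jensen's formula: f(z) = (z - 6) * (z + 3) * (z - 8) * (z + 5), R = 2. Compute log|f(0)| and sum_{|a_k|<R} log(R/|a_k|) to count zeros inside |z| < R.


Jensen's formula: (1/2pi)*integral log|f(Re^it)|dt = log|f(0)| + sum_{|a_k|<R} log(R/|a_k|)
Step 1: f(0) = (-6) * 3 * (-8) * 5 = 720
Step 2: log|f(0)| = log|6| + log|-3| + log|8| + log|-5| = 6.5793
Step 3: Zeros inside |z| < 2: none
Step 4: Jensen sum = (empty sum) = 0
Step 5: n(R) = number of terms in the Jensen sum = count of zeros inside |z| < 2 = 0

0


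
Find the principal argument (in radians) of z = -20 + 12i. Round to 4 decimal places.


Step 1: z = -20 + 12i
Step 2: arg(z) = atan2(12, -20)
Step 3: arg(z) = 2.6012

2.6012


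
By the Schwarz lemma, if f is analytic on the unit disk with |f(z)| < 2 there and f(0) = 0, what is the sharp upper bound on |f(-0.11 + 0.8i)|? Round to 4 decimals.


Step 1: g = f/2 maps D -> D with g(0) = 0, so by the Schwarz lemma |g(z)| <= |z|, i.e. |f(z)| <= 2|z|; this is sharp (f(z) = 2z).
Step 2: |z0|^2 = (-0.11)^2 + 0.8^2 = 0.6521
Step 3: |z0| = sqrt(0.6521) = 0.807527
Step 4: Best bound = 2 * |z0| = 2 * 0.807527 = 1.6151

1.6151


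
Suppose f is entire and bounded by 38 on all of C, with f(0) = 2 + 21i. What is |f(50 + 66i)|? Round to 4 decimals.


Step 1: By Liouville's theorem, a bounded entire function is constant.
Step 2: f(z) = f(0) = 2 + 21i for all z.
Step 3: |f(w)| = |2 + 21i| = sqrt(4 + 441)
Step 4: = 21.095

21.095


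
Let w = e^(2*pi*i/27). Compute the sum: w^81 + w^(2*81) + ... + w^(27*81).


Step 1: The sum sum_{j=1}^{n} w^(k*j) equals n if n | k, else 0.
Step 2: Here n = 27, k = 81
Step 3: Does n divide k? 27 | 81 -> True
Step 4: Sum = 27

27


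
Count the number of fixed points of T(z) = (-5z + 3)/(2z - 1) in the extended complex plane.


Step 1: Fixed points satisfy T(z) = z
Step 2: 2z^2 + 4z - 3 = 0
Step 3: Discriminant = 4^2 - 4*2*(-3) = 40
Step 4: Number of fixed points = 2

2


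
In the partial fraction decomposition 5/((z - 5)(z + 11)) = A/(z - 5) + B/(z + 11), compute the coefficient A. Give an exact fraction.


Step 1: Multiply both sides by (z - 5) and set z = 5
Step 2: A = 5 / (5 + 11)
Step 3: A = 5 / 16
Step 4: A = 5/16

5/16


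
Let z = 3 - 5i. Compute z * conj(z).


Step 1: conj(z) = 3 + 5i
Step 2: z * conj(z) = 3^2 + (-5)^2
Step 3: = 9 + 25 = 34

34


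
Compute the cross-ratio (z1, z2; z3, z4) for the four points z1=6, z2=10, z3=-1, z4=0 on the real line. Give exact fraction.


Step 1: (z1-z3)(z2-z4) = 7 * 10 = 70
Step 2: (z1-z4)(z2-z3) = 6 * 11 = 66
Step 3: Cross-ratio = 70/66 = 35/33

35/33


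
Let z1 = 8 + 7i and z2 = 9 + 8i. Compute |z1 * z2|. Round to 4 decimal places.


Step 1: |z1| = sqrt(8^2 + 7^2) = sqrt(113)
Step 2: |z2| = sqrt(9^2 + 8^2) = sqrt(145)
Step 3: |z1*z2| = |z1|*|z2| = sqrt(113) * sqrt(145) = sqrt(113 * 145) = sqrt(16385)
Step 4: = 128.0039

128.0039


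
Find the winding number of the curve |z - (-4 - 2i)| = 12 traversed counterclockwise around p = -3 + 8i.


Step 1: Center c = (-4, -2), radius = 12
Step 2: |p - c|^2 = 1^2 + 10^2 = 101
Step 3: r^2 = 144
Step 4: |p-c| < r so winding number = 1

1


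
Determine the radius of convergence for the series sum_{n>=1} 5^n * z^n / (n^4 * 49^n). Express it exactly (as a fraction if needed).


Step 1: General term a_n = 5^n / (n^4 * 49^n)
Step 2: By the root test, |a_n|^(1/n) = 5 / (n^(4/n) * 49) -> 5/49 as n -> infinity (since n^(4/n) -> 1)
Step 3: R = 1/lim|a_n|^(1/n) = 49/5

49/5


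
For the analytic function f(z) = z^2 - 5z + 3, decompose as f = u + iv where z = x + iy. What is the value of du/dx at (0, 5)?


Step 1: f(z) = (x+iy)^2 - 5(x+iy) + 3
Step 2: u = (x^2 - y^2) - 5x + 3
Step 3: u_x = 2x - 5
Step 4: At (0, 5): u_x = 0 - 5 = -5

-5


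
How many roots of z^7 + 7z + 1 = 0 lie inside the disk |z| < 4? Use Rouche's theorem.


Step 1: On |z| = 4 the three terms have sizes |z^7| = 4^7 = 16384, |7z| = 7*4 = 28, |1| = 1
Step 2: The dominant term is g(z) = z^7; let h(z) = 7z + 1 so f = g + h
Step 3: On |z| = 4: |g| = 16384 and |h| <= 28 + 1 = 29
Step 4: Since 16384 > 29, |h| < |g| on |z| = 4, so by Rouche f has the same number of zeros as g inside |z| < 4
Step 5: g(z) = z^7 has 7 zeros (all at the origin) inside |z| < 4. Answer = 7

7


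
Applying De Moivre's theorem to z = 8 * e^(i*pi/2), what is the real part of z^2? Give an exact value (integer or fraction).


Step 1: By De Moivre's theorem, z^2 = 8^2 * e^(i*2*pi/2) = 64 * (cos(pi) + i*sin(pi))
Step 2: |z|^2 = 8^2 = 64
Step 3: The angle pi already lies in [0, 2*pi)
Step 4: cos(pi) = -1
Step 5: Re(z^2) = 64 * (-1) = -64

-64


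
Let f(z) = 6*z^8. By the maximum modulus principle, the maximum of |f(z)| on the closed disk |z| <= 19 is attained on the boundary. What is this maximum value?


Step 1: On |z| = 19, |f(z)| = 6 * |z|^8 = 6 * 19^8
Step 2: By maximum modulus principle, maximum is on boundary.
Step 3: Maximum = 6 * 16983563041 = 101901378246

101901378246


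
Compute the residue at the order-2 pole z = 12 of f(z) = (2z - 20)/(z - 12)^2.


Step 1: Pole of order 2 at z = 12
Step 2: Res = lim d/dz [(z - 12)^2 * f(z)] as z -> 12
Step 3: (z - 12)^2 * f(z) = 2z - 20
Step 4: d/dz[2z - 20] = 2

2


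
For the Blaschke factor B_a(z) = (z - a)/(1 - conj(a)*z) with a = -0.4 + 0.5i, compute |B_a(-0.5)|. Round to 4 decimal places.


Step 1: Numerator z0 - a = -0.5 - (-0.4 + 0.5i) = -0.1 - 0.5i
Step 2: Denominator 1 - conj(a)*z0 = 1 - (-0.4 - 0.5i)*(-0.5) = 0.8 - 0.25i
Step 3: |z0 - a|^2 = (-0.1)^2 + (-0.5)^2 = 0.26; |1 - conj(a)*z0|^2 = 0.8^2 + (-0.25)^2 = 0.7025
Step 4: |B_a(-0.5)| = sqrt(0.26 / 0.7025) = sqrt(0.370107)
Step 5: = 0.6084

0.6084


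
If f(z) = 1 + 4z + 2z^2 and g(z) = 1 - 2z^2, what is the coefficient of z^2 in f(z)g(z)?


Step 1: z^2 term in f*g comes from: (1)*(-2z^2) + (4z)*(0) + (2z^2)*(1)
Step 2: = -2 + 0 + 2
Step 3: = 0

0


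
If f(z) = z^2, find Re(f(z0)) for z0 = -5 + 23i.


Step 1: z0 = -5 + 23i
Step 2: z0^2 = (-5)^2 - 23^2 - 230i
Step 3: real part = 25 - 529 = -504

-504


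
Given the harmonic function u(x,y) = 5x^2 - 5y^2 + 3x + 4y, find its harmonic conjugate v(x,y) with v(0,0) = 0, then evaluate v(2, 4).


Step 1: v_x = -u_y = 10y - 4
Step 2: v_y = u_x = 10x + 3
Step 3: v = 10xy - 4x + 3y + C
Step 4: v(0,0) = 0 => C = 0
Step 5: v(2, 4) = 84

84


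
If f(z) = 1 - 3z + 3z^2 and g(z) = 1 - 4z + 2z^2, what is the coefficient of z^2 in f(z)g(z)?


Step 1: z^2 term in f*g comes from: (1)*(2z^2) + (-3z)*(-4z) + (3z^2)*(1)
Step 2: = 2 + 12 + 3
Step 3: = 17

17


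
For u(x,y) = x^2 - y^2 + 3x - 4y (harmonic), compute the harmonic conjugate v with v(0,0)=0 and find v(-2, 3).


Step 1: v_x = -u_y = 2y + 4
Step 2: v_y = u_x = 2x + 3
Step 3: v = 2xy + 4x + 3y + C
Step 4: v(0,0) = 0 => C = 0
Step 5: v(-2, 3) = -11

-11


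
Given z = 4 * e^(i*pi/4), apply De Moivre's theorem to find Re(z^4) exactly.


Step 1: By De Moivre's theorem, z^4 = 4^4 * e^(i*4*pi/4) = 256 * (cos(pi) + i*sin(pi))
Step 2: |z|^4 = 4^4 = 256
Step 3: The angle pi already lies in [0, 2*pi)
Step 4: cos(pi) = -1
Step 5: Re(z^4) = 256 * (-1) = -256

-256


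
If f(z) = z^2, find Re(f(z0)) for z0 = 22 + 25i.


Step 1: z0 = 22 + 25i
Step 2: z0^2 = 22^2 - 25^2 + 1100i
Step 3: real part = 484 - 625 = -141

-141


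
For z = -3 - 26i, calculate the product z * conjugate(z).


Step 1: conj(z) = -3 + 26i
Step 2: z * conj(z) = (-3)^2 + (-26)^2
Step 3: = 9 + 676 = 685

685


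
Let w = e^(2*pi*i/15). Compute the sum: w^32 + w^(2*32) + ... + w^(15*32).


Step 1: The sum sum_{j=1}^{n} w^(k*j) equals n if n | k, else 0.
Step 2: Here n = 15, k = 32
Step 3: Does n divide k? 15 | 32 -> False
Step 4: Sum = 0

0


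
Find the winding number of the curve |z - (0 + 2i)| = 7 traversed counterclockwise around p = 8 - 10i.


Step 1: Center c = (0, 2), radius = 7
Step 2: |p - c|^2 = 8^2 + (-12)^2 = 208
Step 3: r^2 = 49
Step 4: |p-c| > r so winding number = 0

0


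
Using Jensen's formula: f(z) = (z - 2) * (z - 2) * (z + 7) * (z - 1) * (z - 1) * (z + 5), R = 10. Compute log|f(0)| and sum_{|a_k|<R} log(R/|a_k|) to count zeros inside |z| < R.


Jensen's formula: (1/2pi)*integral log|f(Re^it)|dt = log|f(0)| + sum_{|a_k|<R} log(R/|a_k|)
Step 1: f(0) = (-2) * (-2) * 7 * (-1) * (-1) * 5 = 140
Step 2: log|f(0)| = log|2| + log|2| + log|-7| + log|1| + log|1| + log|-5| = 4.9416
Step 3: Zeros inside |z| < 10: 2, 2, -7, 1, 1, -5
Step 4: Jensen sum = log(10/2) + log(10/2) + log(10/7) + log(10/1) + log(10/1) + log(10/5) = 8.8739
Step 5: n(R) = number of terms in the Jensen sum = count of zeros inside |z| < 10 = 6

6


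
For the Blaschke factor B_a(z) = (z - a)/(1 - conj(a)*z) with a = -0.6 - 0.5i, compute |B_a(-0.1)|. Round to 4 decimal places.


Step 1: Numerator z0 - a = -0.1 - (-0.6 - 0.5i) = 0.5 + 0.5i
Step 2: Denominator 1 - conj(a)*z0 = 1 - (-0.6 + 0.5i)*(-0.1) = 0.94 + 0.05i
Step 3: |z0 - a|^2 = 0.5^2 + 0.5^2 = 0.5; |1 - conj(a)*z0|^2 = 0.94^2 + 0.05^2 = 0.8861
Step 4: |B_a(-0.1)| = sqrt(0.5 / 0.8861) = sqrt(0.56427)
Step 5: = 0.7512

0.7512


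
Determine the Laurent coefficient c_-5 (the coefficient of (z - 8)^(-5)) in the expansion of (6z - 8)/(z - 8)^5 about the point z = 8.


Step 1: Write the numerator in powers of (z - 8): 6z - 8 = 6(z - 8) + (6*8 - 8) = 6(z - 8) + 40
Step 2: Divide by (z - 8)^5: f(z) = 40(z - 8)^(-5) + 6(z - 8)^(-4)
Step 3: This finite sum is the Laurent series of f about z = 8.
Step 4: Coefficient of (z - 8)^(-5) = 6*8 - 8 = 40

40


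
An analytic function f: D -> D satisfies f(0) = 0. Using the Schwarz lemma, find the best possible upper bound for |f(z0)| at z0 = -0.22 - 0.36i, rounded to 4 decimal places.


Step 1: Schwarz lemma: if f: D -> D is analytic with f(0) = 0, then |f(z)| <= |z| for all z in D, and this is sharp (f(z) = z).
Step 2: |z0|^2 = (-0.22)^2 + (-0.36)^2 = 0.178
Step 3: |z0| = sqrt(0.178) = 0.4219
Step 4: Best bound = |z0| = 0.4219

0.4219


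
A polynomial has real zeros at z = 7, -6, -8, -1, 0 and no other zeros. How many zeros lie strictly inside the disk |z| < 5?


Step 1: Check each root:
  z = 7: |7| = 7 >= 5
  z = -6: |-6| = 6 >= 5
  z = -8: |-8| = 8 >= 5
  z = -1: |-1| = 1 < 5
  z = 0: |0| = 0 < 5
Step 2: Count = 2

2


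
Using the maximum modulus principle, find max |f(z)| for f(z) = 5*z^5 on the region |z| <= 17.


Step 1: On |z| = 17, |f(z)| = 5 * |z|^5 = 5 * 17^5
Step 2: By maximum modulus principle, maximum is on boundary.
Step 3: Maximum = 5 * 1419857 = 7099285

7099285


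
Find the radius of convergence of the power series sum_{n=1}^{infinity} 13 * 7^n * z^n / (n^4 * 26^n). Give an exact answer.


Step 1: General term a_n = 13 * 7^n / (n^4 * 26^n)
Step 2: By the root test, |a_n|^(1/n) = 13^(1/n) * 7 / (n^(4/n) * 26) -> 7/26 as n -> infinity (since 13^(1/n) -> 1 and n^(4/n) -> 1)
Step 3: R = 1/lim|a_n|^(1/n) = 26/7

26/7


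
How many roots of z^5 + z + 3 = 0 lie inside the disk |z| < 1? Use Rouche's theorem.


Step 1: On |z| = 1 the three terms have sizes |z^5| = 1^5 = 1, |z| = 1, |3| = 3
Step 2: The dominant term is g(z) = 3; let h(z) = z^5 + z so f = g + h
Step 3: On |z| = 1: |g| = 3 and |h| <= 1 + 1 = 2
Step 4: Since 3 > 2, |h| < |g| on |z| = 1, so by Rouche f has the same number of zeros as g inside |z| < 1
Step 5: g(z) = 3 is a nonzero constant with no zeros inside |z| < 1. Answer = 0

0


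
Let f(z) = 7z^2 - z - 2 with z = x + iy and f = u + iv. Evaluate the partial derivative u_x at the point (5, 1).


Step 1: f(z) = 7(x+iy)^2 - (x+iy) - 2
Step 2: u = 7(x^2 - y^2) - x - 2
Step 3: u_x = 14x - 1
Step 4: At (5, 1): u_x = 70 - 1 = 69

69


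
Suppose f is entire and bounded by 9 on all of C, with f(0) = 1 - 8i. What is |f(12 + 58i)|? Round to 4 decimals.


Step 1: By Liouville's theorem, a bounded entire function is constant.
Step 2: f(z) = f(0) = 1 - 8i for all z.
Step 3: |f(w)| = |1 - 8i| = sqrt(1 + 64)
Step 4: = 8.0623

8.0623


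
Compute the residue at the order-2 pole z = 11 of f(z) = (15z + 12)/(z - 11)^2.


Step 1: Pole of order 2 at z = 11
Step 2: Res = lim d/dz [(z - 11)^2 * f(z)] as z -> 11
Step 3: (z - 11)^2 * f(z) = 15z + 12
Step 4: d/dz[15z + 12] = 15

15


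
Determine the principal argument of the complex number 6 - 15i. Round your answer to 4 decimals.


Step 1: z = 6 - 15i
Step 2: arg(z) = atan2(-15, 6)
Step 3: arg(z) = -1.1903

-1.1903


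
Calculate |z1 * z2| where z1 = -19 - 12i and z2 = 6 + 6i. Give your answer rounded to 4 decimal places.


Step 1: |z1| = sqrt((-19)^2 + (-12)^2) = sqrt(505)
Step 2: |z2| = sqrt(6^2 + 6^2) = sqrt(72)
Step 3: |z1*z2| = |z1|*|z2| = sqrt(505) * sqrt(72) = sqrt(505 * 72) = sqrt(36360)
Step 4: = 190.683

190.683


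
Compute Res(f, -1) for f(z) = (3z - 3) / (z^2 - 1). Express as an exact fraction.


Step 1: Q(z) = z^2 - 1 = (z + 1)(z - 1)
Step 2: Q'(z) = 2z
Step 3: Q'(-1) = -2, P(-1) = -6
Step 4: Res = P(-1)/Q'(-1) = -6/(-2) = 3

3


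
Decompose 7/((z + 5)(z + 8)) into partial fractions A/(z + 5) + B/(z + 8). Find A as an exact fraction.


Step 1: Multiply both sides by (z + 5) and set z = -5
Step 2: A = 7 / (-5 + 8)
Step 3: A = 7 / 3
Step 4: A = 7/3

7/3


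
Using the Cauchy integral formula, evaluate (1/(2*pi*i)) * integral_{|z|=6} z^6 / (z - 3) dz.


Step 1: f(z) = z^6, a = 3 is inside |z| = 6
Step 2: By Cauchy integral formula: (1/(2pi*i)) * integral = f(a)
Step 3: f(3) = 3^6 = 729

729


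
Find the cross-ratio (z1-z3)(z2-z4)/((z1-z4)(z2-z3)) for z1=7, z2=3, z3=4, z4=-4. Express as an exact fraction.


Step 1: (z1-z3)(z2-z4) = 3 * 7 = 21
Step 2: (z1-z4)(z2-z3) = 11 * (-1) = -11
Step 3: Cross-ratio = -21/11 = -21/11

-21/11


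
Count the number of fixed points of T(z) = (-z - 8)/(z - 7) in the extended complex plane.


Step 1: Fixed points satisfy T(z) = z
Step 2: z^2 - 6z + 8 = 0
Step 3: Discriminant = (-6)^2 - 4*1*8 = 4
Step 4: Number of fixed points = 2

2


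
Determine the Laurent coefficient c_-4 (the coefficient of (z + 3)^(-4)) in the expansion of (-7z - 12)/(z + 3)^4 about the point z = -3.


Step 1: Write the numerator in powers of (z + 3): -7z - 12 = -7(z + 3) + (-7*(-3) - 12) = -7(z + 3) + 9
Step 2: Divide by (z + 3)^4: f(z) = 9(z + 3)^(-4) - 7(z + 3)^(-3)
Step 3: This finite sum is the Laurent series of f about z = -3.
Step 4: Coefficient of (z + 3)^(-4) = -7*(-3) - 12 = 9

9


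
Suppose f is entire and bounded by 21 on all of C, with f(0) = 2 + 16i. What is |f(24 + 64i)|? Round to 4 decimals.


Step 1: By Liouville's theorem, a bounded entire function is constant.
Step 2: f(z) = f(0) = 2 + 16i for all z.
Step 3: |f(w)| = |2 + 16i| = sqrt(4 + 256)
Step 4: = 16.1245

16.1245


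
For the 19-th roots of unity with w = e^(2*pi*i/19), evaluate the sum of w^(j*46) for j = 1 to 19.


Step 1: The sum sum_{j=1}^{n} w^(k*j) equals n if n | k, else 0.
Step 2: Here n = 19, k = 46
Step 3: Does n divide k? 19 | 46 -> False
Step 4: Sum = 0

0


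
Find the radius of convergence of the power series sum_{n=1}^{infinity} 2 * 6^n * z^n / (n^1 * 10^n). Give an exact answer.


Step 1: General term a_n = 2 * 6^n / (n^1 * 10^n)
Step 2: By the root test, |a_n|^(1/n) = 2^(1/n) * 6 / (n^(1/n) * 10) -> 6/10 as n -> infinity (since 2^(1/n) -> 1 and n^(1/n) -> 1)
Step 3: R = 1/lim|a_n|^(1/n) = 10/6 = 5/3

5/3


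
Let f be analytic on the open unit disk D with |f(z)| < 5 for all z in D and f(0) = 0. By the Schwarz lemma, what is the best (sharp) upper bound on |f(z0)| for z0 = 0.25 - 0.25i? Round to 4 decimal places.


Step 1: g = f/5 maps D -> D with g(0) = 0, so by the Schwarz lemma |g(z)| <= |z|, i.e. |f(z)| <= 5|z|; this is sharp (f(z) = 5z).
Step 2: |z0|^2 = 0.25^2 + (-0.25)^2 = 0.125
Step 3: |z0| = sqrt(0.125) = 0.353553
Step 4: Best bound = 5 * |z0| = 5 * 0.353553 = 1.7678

1.7678


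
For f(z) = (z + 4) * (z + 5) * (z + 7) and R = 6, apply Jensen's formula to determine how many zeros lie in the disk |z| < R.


Jensen's formula: (1/2pi)*integral log|f(Re^it)|dt = log|f(0)| + sum_{|a_k|<R} log(R/|a_k|)
Step 1: f(0) = 4 * 5 * 7 = 140
Step 2: log|f(0)| = log|-4| + log|-5| + log|-7| = 4.9416
Step 3: Zeros inside |z| < 6: -4, -5
Step 4: Jensen sum = log(6/4) + log(6/5) = 0.5878
Step 5: n(R) = number of terms in the Jensen sum = count of zeros inside |z| < 6 = 2

2


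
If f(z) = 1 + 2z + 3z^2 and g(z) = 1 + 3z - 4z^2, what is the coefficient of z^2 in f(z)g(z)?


Step 1: z^2 term in f*g comes from: (1)*(-4z^2) + (2z)*(3z) + (3z^2)*(1)
Step 2: = -4 + 6 + 3
Step 3: = 5

5


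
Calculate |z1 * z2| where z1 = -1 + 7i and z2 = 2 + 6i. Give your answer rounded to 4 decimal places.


Step 1: |z1| = sqrt((-1)^2 + 7^2) = sqrt(50)
Step 2: |z2| = sqrt(2^2 + 6^2) = sqrt(40)
Step 3: |z1*z2| = |z1|*|z2| = sqrt(50) * sqrt(40) = sqrt(50 * 40) = sqrt(2000)
Step 4: = 44.7214

44.7214
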